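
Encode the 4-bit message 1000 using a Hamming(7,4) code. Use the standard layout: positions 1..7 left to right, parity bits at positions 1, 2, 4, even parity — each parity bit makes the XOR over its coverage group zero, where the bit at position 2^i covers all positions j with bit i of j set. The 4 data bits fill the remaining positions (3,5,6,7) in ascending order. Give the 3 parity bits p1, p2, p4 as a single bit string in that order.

110

Place data bits at non-power-of-two positions: b3=1, b5=0, b6=0, b7=0.
p1 = XOR of data positions {3,5,7} = 1⊕0⊕0 = 1
p2 = XOR of data positions {3,6,7} = 1⊕0⊕0 = 1
p4 = XOR of data positions {5,6,7} = 0⊕0⊕0 = 0
Parity bits p1,p2,p4 = 110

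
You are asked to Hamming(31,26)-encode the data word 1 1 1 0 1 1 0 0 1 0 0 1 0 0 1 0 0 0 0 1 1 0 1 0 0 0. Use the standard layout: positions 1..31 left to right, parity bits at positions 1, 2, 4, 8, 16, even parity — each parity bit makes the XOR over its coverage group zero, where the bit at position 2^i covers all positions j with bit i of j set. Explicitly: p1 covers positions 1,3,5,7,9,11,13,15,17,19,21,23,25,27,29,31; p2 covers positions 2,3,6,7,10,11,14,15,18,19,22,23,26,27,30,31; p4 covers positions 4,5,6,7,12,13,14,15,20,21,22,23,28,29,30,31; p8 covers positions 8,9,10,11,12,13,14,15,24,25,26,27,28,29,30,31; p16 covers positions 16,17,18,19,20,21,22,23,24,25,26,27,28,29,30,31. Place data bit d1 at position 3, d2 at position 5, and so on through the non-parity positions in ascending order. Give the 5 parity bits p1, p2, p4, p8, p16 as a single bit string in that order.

00101

Place data bits at non-power-of-two positions: b3=1, b5=1, b6=1, b7=0, b9=1, b10=1, b11=0, b12=0, b13=1, b14=0, b15=0, b17=1, b18=0, b19=0, b20=1, b21=0, b22=0, b23=0, b24=0, b25=1, b26=1, b27=0, b28=1, b29=0, b30=0, b31=0.
p1 = XOR of data positions {3,5,7,9,11,13,15,17,19,21,23,25,27,29,31} = 1⊕1⊕0⊕1⊕0⊕1⊕0⊕1⊕0⊕0⊕0⊕1⊕0⊕0⊕0 = 0
p2 = XOR of data positions {3,6,7,10,11,14,15,18,19,22,23,26,27,30,31} = 1⊕1⊕0⊕1⊕0⊕0⊕0⊕0⊕0⊕0⊕0⊕1⊕0⊕0⊕0 = 0
p4 = XOR of data positions {5,6,7,12,13,14,15,20,21,22,23,28,29,30,31} = 1⊕1⊕0⊕0⊕1⊕0⊕0⊕1⊕0⊕0⊕0⊕1⊕0⊕0⊕0 = 1
p8 = XOR of data positions {9,10,11,12,13,14,15,24,25,26,27,28,29,30,31} = 1⊕1⊕0⊕0⊕1⊕0⊕0⊕0⊕1⊕1⊕0⊕1⊕0⊕0⊕0 = 0
p16 = XOR of data positions {17,18,19,20,21,22,23,24,25,26,27,28,29,30,31} = 1⊕0⊕0⊕1⊕0⊕0⊕0⊕0⊕1⊕1⊕0⊕1⊕0⊕0⊕0 = 1
Parity bits p1,p2,p4,p8,p16 = 00101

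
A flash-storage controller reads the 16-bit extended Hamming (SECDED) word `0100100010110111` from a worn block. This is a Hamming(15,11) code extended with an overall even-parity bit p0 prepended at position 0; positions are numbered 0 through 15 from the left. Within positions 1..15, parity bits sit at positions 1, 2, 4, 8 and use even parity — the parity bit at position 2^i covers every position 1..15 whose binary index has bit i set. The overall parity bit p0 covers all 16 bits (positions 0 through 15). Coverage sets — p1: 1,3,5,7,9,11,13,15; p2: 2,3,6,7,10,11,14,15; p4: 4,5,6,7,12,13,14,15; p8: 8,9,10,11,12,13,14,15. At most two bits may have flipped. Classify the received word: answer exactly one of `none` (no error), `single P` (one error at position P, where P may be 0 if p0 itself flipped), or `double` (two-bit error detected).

none

s1: b1⊕b3⊕b5⊕b7⊕b9⊕b11⊕b13⊕b15 = 1⊕0⊕0⊕0⊕0⊕1⊕1⊕1 = 0
s2: b2⊕b3⊕b6⊕b7⊕b10⊕b11⊕b14⊕b15 = 0⊕0⊕0⊕0⊕1⊕1⊕1⊕1 = 0
s4: b4⊕b5⊕b6⊕b7⊕b12⊕b13⊕b14⊕b15 = 1⊕0⊕0⊕0⊕0⊕1⊕1⊕1 = 0
s8: b8⊕b9⊕b10⊕b11⊕b12⊕b13⊕b14⊕b15 = 1⊕0⊕1⊕1⊕0⊕1⊕1⊕1 = 0
Syndrome (s8...s1) = 0000 → position 0 (no error).
Overall parity (XOR of all 16 bits, including p0): 0⊕1⊕0⊕0⊕1⊕0⊕0⊕0⊕1⊕0⊕1⊕1⊕0⊕1⊕1⊕1 = 0
Overall=0, syndrome position=0 → no error.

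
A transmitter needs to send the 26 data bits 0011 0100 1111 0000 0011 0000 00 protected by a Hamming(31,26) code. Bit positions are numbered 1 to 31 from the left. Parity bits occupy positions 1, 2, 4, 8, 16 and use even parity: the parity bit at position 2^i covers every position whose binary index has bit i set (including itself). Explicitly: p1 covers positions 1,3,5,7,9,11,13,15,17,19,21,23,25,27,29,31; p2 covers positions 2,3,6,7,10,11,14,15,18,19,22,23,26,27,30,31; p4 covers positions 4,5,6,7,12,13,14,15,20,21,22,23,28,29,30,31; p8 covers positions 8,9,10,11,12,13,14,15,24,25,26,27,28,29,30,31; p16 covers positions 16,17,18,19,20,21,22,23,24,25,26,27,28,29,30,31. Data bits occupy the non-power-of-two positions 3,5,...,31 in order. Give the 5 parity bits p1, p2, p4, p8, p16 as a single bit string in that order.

Place data bits at non-power-of-two positions: b3=0, b5=0, b6=1, b7=1, b9=0, b10=1, b11=0, b12=0, b13=1, b14=1, b15=1, b17=1, b18=0, b19=0, b20=0, b21=0, b22=0, b23=0, b24=1, b25=1, b26=0, b27=0, b28=0, b29=0, b30=0, b31=0.
p1 = XOR of data positions {3,5,7,9,11,13,15,17,19,21,23,25,27,29,31} = 0⊕0⊕1⊕0⊕0⊕1⊕1⊕1⊕0⊕0⊕0⊕1⊕0⊕0⊕0 = 1
p2 = XOR of data positions {3,6,7,10,11,14,15,18,19,22,23,26,27,30,31} = 0⊕1⊕1⊕1⊕0⊕1⊕1⊕0⊕0⊕0⊕0⊕0⊕0⊕0⊕0 = 1
p4 = XOR of data positions {5,6,7,12,13,14,15,20,21,22,23,28,29,30,31} = 0⊕1⊕1⊕0⊕1⊕1⊕1⊕0⊕0⊕0⊕0⊕0⊕0⊕0⊕0 = 1
p8 = XOR of data positions {9,10,11,12,13,14,15,24,25,26,27,28,29,30,31} = 0⊕1⊕0⊕0⊕1⊕1⊕1⊕1⊕1⊕0⊕0⊕0⊕0⊕0⊕0 = 0
p16 = XOR of data positions {17,18,19,20,21,22,23,24,25,26,27,28,29,30,31} = 1⊕0⊕0⊕0⊕0⊕0⊕0⊕1⊕1⊕0⊕0⊕0⊕0⊕0⊕0 = 1
Parity bits p1,p2,p4,p8,p16 = 11101

11101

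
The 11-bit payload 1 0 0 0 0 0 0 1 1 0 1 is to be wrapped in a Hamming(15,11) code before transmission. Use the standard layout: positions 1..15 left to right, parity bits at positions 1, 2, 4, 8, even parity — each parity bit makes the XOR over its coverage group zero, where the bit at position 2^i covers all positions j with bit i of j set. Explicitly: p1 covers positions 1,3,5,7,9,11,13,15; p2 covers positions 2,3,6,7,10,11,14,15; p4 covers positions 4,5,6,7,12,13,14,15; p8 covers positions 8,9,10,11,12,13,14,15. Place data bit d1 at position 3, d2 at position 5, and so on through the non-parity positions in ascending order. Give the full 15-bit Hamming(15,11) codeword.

Place data bits at non-power-of-two positions: b3=1, b5=0, b6=0, b7=0, b9=0, b10=0, b11=0, b12=1, b13=1, b14=0, b15=1.
p1 = XOR of data positions {3,5,7,9,11,13,15} = 1⊕0⊕0⊕0⊕0⊕1⊕1 = 1
p2 = XOR of data positions {3,6,7,10,11,14,15} = 1⊕0⊕0⊕0⊕0⊕0⊕1 = 0
p4 = XOR of data positions {5,6,7,12,13,14,15} = 0⊕0⊕0⊕1⊕1⊕0⊕1 = 1
p8 = XOR of data positions {9,10,11,12,13,14,15} = 0⊕0⊕0⊕1⊕1⊕0⊕1 = 1
Codeword b1..b15 = 101100010001101

101100010001101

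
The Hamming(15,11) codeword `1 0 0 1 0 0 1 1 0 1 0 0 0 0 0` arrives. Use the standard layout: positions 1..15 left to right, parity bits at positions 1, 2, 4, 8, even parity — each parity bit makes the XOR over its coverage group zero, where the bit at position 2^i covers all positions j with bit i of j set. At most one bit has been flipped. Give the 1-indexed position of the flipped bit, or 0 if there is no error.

0

s1: b1⊕b3⊕b5⊕b7⊕b9⊕b11⊕b13⊕b15 = 1⊕0⊕0⊕1⊕0⊕0⊕0⊕0 = 0
s2: b2⊕b3⊕b6⊕b7⊕b10⊕b11⊕b14⊕b15 = 0⊕0⊕0⊕1⊕1⊕0⊕0⊕0 = 0
s4: b4⊕b5⊕b6⊕b7⊕b12⊕b13⊕b14⊕b15 = 1⊕0⊕0⊕1⊕0⊕0⊕0⊕0 = 0
s8: b8⊕b9⊕b10⊕b11⊕b12⊕b13⊕b14⊕b15 = 1⊕0⊕1⊕0⊕0⊕0⊕0⊕0 = 0
Syndrome (s8...s1) = 0000 → position 0 (no error).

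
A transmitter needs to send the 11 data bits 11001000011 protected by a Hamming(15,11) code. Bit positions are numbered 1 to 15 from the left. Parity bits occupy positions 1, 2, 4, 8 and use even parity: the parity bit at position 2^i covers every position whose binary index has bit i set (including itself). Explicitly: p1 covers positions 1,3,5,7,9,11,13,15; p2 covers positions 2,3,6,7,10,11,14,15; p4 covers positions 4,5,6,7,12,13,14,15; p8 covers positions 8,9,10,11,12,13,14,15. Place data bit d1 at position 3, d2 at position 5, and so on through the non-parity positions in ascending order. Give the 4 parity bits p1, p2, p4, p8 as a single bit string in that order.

Place data bits at non-power-of-two positions: b3=1, b5=1, b6=0, b7=0, b9=1, b10=0, b11=0, b12=0, b13=0, b14=1, b15=1.
p1 = XOR of data positions {3,5,7,9,11,13,15} = 1⊕1⊕0⊕1⊕0⊕0⊕1 = 0
p2 = XOR of data positions {3,6,7,10,11,14,15} = 1⊕0⊕0⊕0⊕0⊕1⊕1 = 1
p4 = XOR of data positions {5,6,7,12,13,14,15} = 1⊕0⊕0⊕0⊕0⊕1⊕1 = 1
p8 = XOR of data positions {9,10,11,12,13,14,15} = 1⊕0⊕0⊕0⊕0⊕1⊕1 = 1
Parity bits p1,p2,p4,p8 = 0111

0111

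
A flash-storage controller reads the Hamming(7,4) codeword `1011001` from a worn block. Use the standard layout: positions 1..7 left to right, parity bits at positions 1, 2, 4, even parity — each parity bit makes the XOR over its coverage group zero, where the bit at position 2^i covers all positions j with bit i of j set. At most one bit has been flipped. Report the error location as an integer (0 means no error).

s1: b1⊕b3⊕b5⊕b7 = 1⊕1⊕0⊕1 = 1
s2: b2⊕b3⊕b6⊕b7 = 0⊕1⊕0⊕1 = 0
s4: b4⊕b5⊕b6⊕b7 = 1⊕0⊕0⊕1 = 0
Syndrome (s4...s1) = 001 → position 1.

1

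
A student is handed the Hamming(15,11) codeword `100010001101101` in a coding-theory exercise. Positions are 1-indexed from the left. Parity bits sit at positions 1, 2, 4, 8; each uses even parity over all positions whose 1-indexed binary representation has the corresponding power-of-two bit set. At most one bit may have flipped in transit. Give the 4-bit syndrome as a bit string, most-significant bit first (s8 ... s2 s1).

1001

s1: b1⊕b3⊕b5⊕b7⊕b9⊕b11⊕b13⊕b15 = 1⊕0⊕1⊕0⊕1⊕0⊕1⊕1 = 1
s2: b2⊕b3⊕b6⊕b7⊕b10⊕b11⊕b14⊕b15 = 0⊕0⊕0⊕0⊕1⊕0⊕0⊕1 = 0
s4: b4⊕b5⊕b6⊕b7⊕b12⊕b13⊕b14⊕b15 = 0⊕1⊕0⊕0⊕1⊕1⊕0⊕1 = 0
s8: b8⊕b9⊕b10⊕b11⊕b12⊕b13⊕b14⊕b15 = 0⊕1⊕1⊕0⊕1⊕1⊕0⊕1 = 1
Syndrome (s8...s1) = 1001 → position 9.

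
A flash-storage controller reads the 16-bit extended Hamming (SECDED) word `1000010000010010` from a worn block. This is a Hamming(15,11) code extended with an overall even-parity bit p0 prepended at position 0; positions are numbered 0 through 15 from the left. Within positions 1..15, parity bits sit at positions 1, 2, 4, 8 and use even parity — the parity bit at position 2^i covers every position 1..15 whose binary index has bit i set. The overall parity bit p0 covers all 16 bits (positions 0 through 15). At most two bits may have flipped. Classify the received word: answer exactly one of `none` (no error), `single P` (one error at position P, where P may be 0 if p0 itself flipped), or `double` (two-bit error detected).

s1: b1⊕b3⊕b5⊕b7⊕b9⊕b11⊕b13⊕b15 = 0⊕0⊕1⊕0⊕0⊕1⊕0⊕0 = 0
s2: b2⊕b3⊕b6⊕b7⊕b10⊕b11⊕b14⊕b15 = 0⊕0⊕0⊕0⊕0⊕1⊕1⊕0 = 0
s4: b4⊕b5⊕b6⊕b7⊕b12⊕b13⊕b14⊕b15 = 0⊕1⊕0⊕0⊕0⊕0⊕1⊕0 = 0
s8: b8⊕b9⊕b10⊕b11⊕b12⊕b13⊕b14⊕b15 = 0⊕0⊕0⊕1⊕0⊕0⊕1⊕0 = 0
Syndrome (s8...s1) = 0000 → position 0 (no error).
Overall parity (XOR of all 16 bits, including p0): 1⊕0⊕0⊕0⊕0⊕1⊕0⊕0⊕0⊕0⊕0⊕1⊕0⊕0⊕1⊕0 = 0
Overall=0, syndrome position=0 → no error.

none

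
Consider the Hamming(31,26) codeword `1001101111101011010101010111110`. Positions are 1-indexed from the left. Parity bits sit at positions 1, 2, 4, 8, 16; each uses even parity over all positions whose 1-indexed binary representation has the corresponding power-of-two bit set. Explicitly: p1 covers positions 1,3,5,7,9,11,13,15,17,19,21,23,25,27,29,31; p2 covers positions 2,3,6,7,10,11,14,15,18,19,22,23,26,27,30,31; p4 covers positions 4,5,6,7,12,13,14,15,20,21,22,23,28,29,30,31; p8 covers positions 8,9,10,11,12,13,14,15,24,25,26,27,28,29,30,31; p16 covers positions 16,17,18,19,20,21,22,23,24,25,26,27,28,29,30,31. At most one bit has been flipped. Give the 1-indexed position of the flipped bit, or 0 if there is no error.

s1: b1⊕b3⊕b5⊕b7⊕b9⊕b11⊕b13⊕b15⊕b17⊕b19⊕b21⊕b23⊕b25⊕b27⊕b29⊕b31 = 1⊕0⊕1⊕1⊕1⊕1⊕1⊕1⊕0⊕0⊕0⊕0⊕0⊕1⊕1⊕0 = 1
s2: b2⊕b3⊕b6⊕b7⊕b10⊕b11⊕b14⊕b15⊕b18⊕b19⊕b22⊕b23⊕b26⊕b27⊕b30⊕b31 = 0⊕0⊕0⊕1⊕1⊕1⊕0⊕1⊕1⊕0⊕1⊕0⊕1⊕1⊕1⊕0 = 1
s4: b4⊕b5⊕b6⊕b7⊕b12⊕b13⊕b14⊕b15⊕b20⊕b21⊕b22⊕b23⊕b28⊕b29⊕b30⊕b31 = 1⊕1⊕0⊕1⊕0⊕1⊕0⊕1⊕1⊕0⊕1⊕0⊕1⊕1⊕1⊕0 = 0
s8: b8⊕b9⊕b10⊕b11⊕b12⊕b13⊕b14⊕b15⊕b24⊕b25⊕b26⊕b27⊕b28⊕b29⊕b30⊕b31 = 1⊕1⊕1⊕1⊕0⊕1⊕0⊕1⊕1⊕0⊕1⊕1⊕1⊕1⊕1⊕0 = 0
s16: b16⊕b17⊕b18⊕b19⊕b20⊕b21⊕b22⊕b23⊕b24⊕b25⊕b26⊕b27⊕b28⊕b29⊕b30⊕b31 = 1⊕0⊕1⊕0⊕1⊕0⊕1⊕0⊕1⊕0⊕1⊕1⊕1⊕1⊕1⊕0 = 0
Syndrome (s16...s1) = 00011 → position 3.

3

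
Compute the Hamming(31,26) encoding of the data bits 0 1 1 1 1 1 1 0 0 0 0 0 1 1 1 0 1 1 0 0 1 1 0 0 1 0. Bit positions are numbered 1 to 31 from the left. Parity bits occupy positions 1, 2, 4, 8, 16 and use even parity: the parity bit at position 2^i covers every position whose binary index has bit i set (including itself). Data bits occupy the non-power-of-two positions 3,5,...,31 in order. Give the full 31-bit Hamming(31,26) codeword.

1101111011100000011101100110010

Place data bits at non-power-of-two positions: b3=0, b5=1, b6=1, b7=1, b9=1, b10=1, b11=1, b12=0, b13=0, b14=0, b15=0, b17=0, b18=1, b19=1, b20=1, b21=0, b22=1, b23=1, b24=0, b25=0, b26=1, b27=1, b28=0, b29=0, b30=1, b31=0.
p1 = XOR of data positions {3,5,7,9,11,13,15,17,19,21,23,25,27,29,31} = 0⊕1⊕1⊕1⊕1⊕0⊕0⊕0⊕1⊕0⊕1⊕0⊕1⊕0⊕0 = 1
p2 = XOR of data positions {3,6,7,10,11,14,15,18,19,22,23,26,27,30,31} = 0⊕1⊕1⊕1⊕1⊕0⊕0⊕1⊕1⊕1⊕1⊕1⊕1⊕1⊕0 = 1
p4 = XOR of data positions {5,6,7,12,13,14,15,20,21,22,23,28,29,30,31} = 1⊕1⊕1⊕0⊕0⊕0⊕0⊕1⊕0⊕1⊕1⊕0⊕0⊕1⊕0 = 1
p8 = XOR of data positions {9,10,11,12,13,14,15,24,25,26,27,28,29,30,31} = 1⊕1⊕1⊕0⊕0⊕0⊕0⊕0⊕0⊕1⊕1⊕0⊕0⊕1⊕0 = 0
p16 = XOR of data positions {17,18,19,20,21,22,23,24,25,26,27,28,29,30,31} = 0⊕1⊕1⊕1⊕0⊕1⊕1⊕0⊕0⊕1⊕1⊕0⊕0⊕1⊕0 = 0
Codeword b1..b31 = 1101111011100000011101100110010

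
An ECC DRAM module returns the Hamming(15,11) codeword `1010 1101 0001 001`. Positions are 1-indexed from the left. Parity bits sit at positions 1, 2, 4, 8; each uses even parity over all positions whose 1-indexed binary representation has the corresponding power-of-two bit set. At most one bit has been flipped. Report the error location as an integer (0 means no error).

10

s1: b1⊕b3⊕b5⊕b7⊕b9⊕b11⊕b13⊕b15 = 1⊕1⊕1⊕0⊕0⊕0⊕0⊕1 = 0
s2: b2⊕b3⊕b6⊕b7⊕b10⊕b11⊕b14⊕b15 = 0⊕1⊕1⊕0⊕0⊕0⊕0⊕1 = 1
s4: b4⊕b5⊕b6⊕b7⊕b12⊕b13⊕b14⊕b15 = 0⊕1⊕1⊕0⊕1⊕0⊕0⊕1 = 0
s8: b8⊕b9⊕b10⊕b11⊕b12⊕b13⊕b14⊕b15 = 1⊕0⊕0⊕0⊕1⊕0⊕0⊕1 = 1
Syndrome (s8...s1) = 1010 → position 10.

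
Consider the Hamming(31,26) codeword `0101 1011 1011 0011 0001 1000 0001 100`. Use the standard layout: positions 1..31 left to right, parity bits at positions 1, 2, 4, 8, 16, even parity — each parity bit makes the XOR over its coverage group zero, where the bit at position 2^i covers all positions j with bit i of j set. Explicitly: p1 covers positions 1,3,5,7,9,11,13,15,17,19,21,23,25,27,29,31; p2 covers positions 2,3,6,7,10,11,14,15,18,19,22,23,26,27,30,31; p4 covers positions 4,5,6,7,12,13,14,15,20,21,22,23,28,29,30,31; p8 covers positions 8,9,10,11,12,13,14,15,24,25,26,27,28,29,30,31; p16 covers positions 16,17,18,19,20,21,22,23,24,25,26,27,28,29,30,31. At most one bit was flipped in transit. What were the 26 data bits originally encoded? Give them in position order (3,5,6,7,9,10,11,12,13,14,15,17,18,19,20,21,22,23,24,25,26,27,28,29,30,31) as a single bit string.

s1: b1⊕b3⊕b5⊕b7⊕b9⊕b11⊕b13⊕b15⊕b17⊕b19⊕b21⊕b23⊕b25⊕b27⊕b29⊕b31 = 0⊕0⊕1⊕1⊕1⊕1⊕0⊕1⊕0⊕0⊕1⊕0⊕0⊕0⊕1⊕0 = 1
s2: b2⊕b3⊕b6⊕b7⊕b10⊕b11⊕b14⊕b15⊕b18⊕b19⊕b22⊕b23⊕b26⊕b27⊕b30⊕b31 = 1⊕0⊕0⊕1⊕0⊕1⊕0⊕1⊕0⊕0⊕0⊕0⊕0⊕0⊕0⊕0 = 0
s4: b4⊕b5⊕b6⊕b7⊕b12⊕b13⊕b14⊕b15⊕b20⊕b21⊕b22⊕b23⊕b28⊕b29⊕b30⊕b31 = 1⊕1⊕0⊕1⊕1⊕0⊕0⊕1⊕1⊕1⊕0⊕0⊕1⊕1⊕0⊕0 = 1
s8: b8⊕b9⊕b10⊕b11⊕b12⊕b13⊕b14⊕b15⊕b24⊕b25⊕b26⊕b27⊕b28⊕b29⊕b30⊕b31 = 1⊕1⊕0⊕1⊕1⊕0⊕0⊕1⊕0⊕0⊕0⊕0⊕1⊕1⊕0⊕0 = 1
s16: b16⊕b17⊕b18⊕b19⊕b20⊕b21⊕b22⊕b23⊕b24⊕b25⊕b26⊕b27⊕b28⊕b29⊕b30⊕b31 = 1⊕0⊕0⊕0⊕1⊕1⊕0⊕0⊕0⊕0⊕0⊕0⊕1⊕1⊕0⊕0 = 1
Syndrome (s16...s1) = 11101 → position 29.
Flip bit 29: corrected codeword = 0101101110110011000110000001000
Data bits at positions 3,5,6,7,9,10,11,12,13,14,15,17,18,19,20,21,22,23,24,25,26,27,28,29,30,31: 01011011001000110000001000

01011011001000110000001000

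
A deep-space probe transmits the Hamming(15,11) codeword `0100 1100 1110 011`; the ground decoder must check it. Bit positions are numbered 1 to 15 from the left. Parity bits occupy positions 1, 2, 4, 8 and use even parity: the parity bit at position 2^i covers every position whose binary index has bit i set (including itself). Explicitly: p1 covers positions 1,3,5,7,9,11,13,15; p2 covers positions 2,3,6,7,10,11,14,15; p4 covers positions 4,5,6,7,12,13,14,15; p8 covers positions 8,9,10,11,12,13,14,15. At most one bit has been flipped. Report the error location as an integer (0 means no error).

s1: b1⊕b3⊕b5⊕b7⊕b9⊕b11⊕b13⊕b15 = 0⊕0⊕1⊕0⊕1⊕1⊕0⊕1 = 0
s2: b2⊕b3⊕b6⊕b7⊕b10⊕b11⊕b14⊕b15 = 1⊕0⊕1⊕0⊕1⊕1⊕1⊕1 = 0
s4: b4⊕b5⊕b6⊕b7⊕b12⊕b13⊕b14⊕b15 = 0⊕1⊕1⊕0⊕0⊕0⊕1⊕1 = 0
s8: b8⊕b9⊕b10⊕b11⊕b12⊕b13⊕b14⊕b15 = 0⊕1⊕1⊕1⊕0⊕0⊕1⊕1 = 1
Syndrome (s8...s1) = 1000 → position 8.

8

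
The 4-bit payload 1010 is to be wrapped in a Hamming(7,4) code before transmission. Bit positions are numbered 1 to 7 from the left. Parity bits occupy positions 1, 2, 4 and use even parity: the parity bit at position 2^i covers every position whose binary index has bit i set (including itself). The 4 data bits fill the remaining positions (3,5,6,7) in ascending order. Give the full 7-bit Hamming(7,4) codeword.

Place data bits at non-power-of-two positions: b3=1, b5=0, b6=1, b7=0.
p1 = XOR of data positions {3,5,7} = 1⊕0⊕0 = 1
p2 = XOR of data positions {3,6,7} = 1⊕1⊕0 = 0
p4 = XOR of data positions {5,6,7} = 0⊕1⊕0 = 1
Codeword b1..b7 = 1011010

1011010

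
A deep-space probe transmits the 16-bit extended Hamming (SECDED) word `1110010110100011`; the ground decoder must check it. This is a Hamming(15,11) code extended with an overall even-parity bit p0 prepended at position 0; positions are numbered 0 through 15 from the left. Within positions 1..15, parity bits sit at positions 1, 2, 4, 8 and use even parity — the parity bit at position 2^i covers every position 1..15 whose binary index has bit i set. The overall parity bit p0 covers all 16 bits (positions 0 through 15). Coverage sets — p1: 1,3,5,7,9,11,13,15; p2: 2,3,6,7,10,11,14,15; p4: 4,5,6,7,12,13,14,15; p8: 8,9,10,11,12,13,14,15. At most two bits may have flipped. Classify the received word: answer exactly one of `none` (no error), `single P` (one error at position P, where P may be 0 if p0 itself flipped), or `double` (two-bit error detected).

single 2

s1: b1⊕b3⊕b5⊕b7⊕b9⊕b11⊕b13⊕b15 = 1⊕0⊕1⊕1⊕0⊕0⊕0⊕1 = 0
s2: b2⊕b3⊕b6⊕b7⊕b10⊕b11⊕b14⊕b15 = 1⊕0⊕0⊕1⊕1⊕0⊕1⊕1 = 1
s4: b4⊕b5⊕b6⊕b7⊕b12⊕b13⊕b14⊕b15 = 0⊕1⊕0⊕1⊕0⊕0⊕1⊕1 = 0
s8: b8⊕b9⊕b10⊕b11⊕b12⊕b13⊕b14⊕b15 = 1⊕0⊕1⊕0⊕0⊕0⊕1⊕1 = 0
Syndrome (s8...s1) = 0010 → position 2.
Overall parity (XOR of all 16 bits, including p0): 1⊕1⊕1⊕0⊕0⊕1⊕0⊕1⊕1⊕0⊕1⊕0⊕0⊕0⊕1⊕1 = 1
Overall=1, syndrome position=2 → single-bit error at position 2.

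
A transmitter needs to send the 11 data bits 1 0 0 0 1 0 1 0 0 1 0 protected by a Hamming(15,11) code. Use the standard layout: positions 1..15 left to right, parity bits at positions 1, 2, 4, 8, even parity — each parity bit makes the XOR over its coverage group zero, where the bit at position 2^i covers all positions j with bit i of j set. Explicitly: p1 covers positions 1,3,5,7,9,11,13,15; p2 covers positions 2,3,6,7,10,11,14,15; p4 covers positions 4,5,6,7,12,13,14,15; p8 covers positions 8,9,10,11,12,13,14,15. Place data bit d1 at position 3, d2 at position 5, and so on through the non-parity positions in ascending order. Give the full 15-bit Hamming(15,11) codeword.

Place data bits at non-power-of-two positions: b3=1, b5=0, b6=0, b7=0, b9=1, b10=0, b11=1, b12=0, b13=0, b14=1, b15=0.
p1 = XOR of data positions {3,5,7,9,11,13,15} = 1⊕0⊕0⊕1⊕1⊕0⊕0 = 1
p2 = XOR of data positions {3,6,7,10,11,14,15} = 1⊕0⊕0⊕0⊕1⊕1⊕0 = 1
p4 = XOR of data positions {5,6,7,12,13,14,15} = 0⊕0⊕0⊕0⊕0⊕1⊕0 = 1
p8 = XOR of data positions {9,10,11,12,13,14,15} = 1⊕0⊕1⊕0⊕0⊕1⊕0 = 1
Codeword b1..b15 = 111100011010010

111100011010010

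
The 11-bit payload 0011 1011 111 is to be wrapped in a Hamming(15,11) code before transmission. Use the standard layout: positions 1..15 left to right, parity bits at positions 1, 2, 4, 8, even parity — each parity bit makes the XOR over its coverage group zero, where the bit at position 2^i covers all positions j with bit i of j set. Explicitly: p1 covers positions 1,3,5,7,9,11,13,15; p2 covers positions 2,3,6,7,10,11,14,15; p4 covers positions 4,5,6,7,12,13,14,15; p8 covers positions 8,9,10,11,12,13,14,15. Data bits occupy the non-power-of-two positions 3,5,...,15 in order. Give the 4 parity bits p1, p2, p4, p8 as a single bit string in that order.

Place data bits at non-power-of-two positions: b3=0, b5=0, b6=1, b7=1, b9=1, b10=0, b11=1, b12=1, b13=1, b14=1, b15=1.
p1 = XOR of data positions {3,5,7,9,11,13,15} = 0⊕0⊕1⊕1⊕1⊕1⊕1 = 1
p2 = XOR of data positions {3,6,7,10,11,14,15} = 0⊕1⊕1⊕0⊕1⊕1⊕1 = 1
p4 = XOR of data positions {5,6,7,12,13,14,15} = 0⊕1⊕1⊕1⊕1⊕1⊕1 = 0
p8 = XOR of data positions {9,10,11,12,13,14,15} = 1⊕0⊕1⊕1⊕1⊕1⊕1 = 0
Parity bits p1,p2,p4,p8 = 1100

1100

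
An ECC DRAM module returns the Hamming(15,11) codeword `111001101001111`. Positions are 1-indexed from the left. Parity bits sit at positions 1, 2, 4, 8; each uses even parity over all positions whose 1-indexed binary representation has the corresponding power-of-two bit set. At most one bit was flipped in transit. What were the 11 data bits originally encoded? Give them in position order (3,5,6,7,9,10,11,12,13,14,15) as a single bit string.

10111001111

s1: b1⊕b3⊕b5⊕b7⊕b9⊕b11⊕b13⊕b15 = 1⊕1⊕0⊕1⊕1⊕0⊕1⊕1 = 0
s2: b2⊕b3⊕b6⊕b7⊕b10⊕b11⊕b14⊕b15 = 1⊕1⊕1⊕1⊕0⊕0⊕1⊕1 = 0
s4: b4⊕b5⊕b6⊕b7⊕b12⊕b13⊕b14⊕b15 = 0⊕0⊕1⊕1⊕1⊕1⊕1⊕1 = 0
s8: b8⊕b9⊕b10⊕b11⊕b12⊕b13⊕b14⊕b15 = 0⊕1⊕0⊕0⊕1⊕1⊕1⊕1 = 1
Syndrome (s8...s1) = 1000 → position 8.
Flip bit 8: corrected codeword = 111001111001111
Data bits at positions 3,5,6,7,9,10,11,12,13,14,15: 10111001111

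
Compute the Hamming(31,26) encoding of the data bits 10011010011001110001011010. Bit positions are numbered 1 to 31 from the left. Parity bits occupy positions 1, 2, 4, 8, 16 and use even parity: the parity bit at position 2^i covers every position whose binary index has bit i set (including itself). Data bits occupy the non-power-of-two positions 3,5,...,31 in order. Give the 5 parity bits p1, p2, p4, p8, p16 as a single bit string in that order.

10101

Place data bits at non-power-of-two positions: b3=1, b5=0, b6=0, b7=1, b9=1, b10=0, b11=1, b12=0, b13=0, b14=1, b15=1, b17=0, b18=0, b19=1, b20=1, b21=1, b22=0, b23=0, b24=0, b25=1, b26=0, b27=1, b28=1, b29=0, b30=1, b31=0.
p1 = XOR of data positions {3,5,7,9,11,13,15,17,19,21,23,25,27,29,31} = 1⊕0⊕1⊕1⊕1⊕0⊕1⊕0⊕1⊕1⊕0⊕1⊕1⊕0⊕0 = 1
p2 = XOR of data positions {3,6,7,10,11,14,15,18,19,22,23,26,27,30,31} = 1⊕0⊕1⊕0⊕1⊕1⊕1⊕0⊕1⊕0⊕0⊕0⊕1⊕1⊕0 = 0
p4 = XOR of data positions {5,6,7,12,13,14,15,20,21,22,23,28,29,30,31} = 0⊕0⊕1⊕0⊕0⊕1⊕1⊕1⊕1⊕0⊕0⊕1⊕0⊕1⊕0 = 1
p8 = XOR of data positions {9,10,11,12,13,14,15,24,25,26,27,28,29,30,31} = 1⊕0⊕1⊕0⊕0⊕1⊕1⊕0⊕1⊕0⊕1⊕1⊕0⊕1⊕0 = 0
p16 = XOR of data positions {17,18,19,20,21,22,23,24,25,26,27,28,29,30,31} = 0⊕0⊕1⊕1⊕1⊕0⊕0⊕0⊕1⊕0⊕1⊕1⊕0⊕1⊕0 = 1
Parity bits p1,p2,p4,p8,p16 = 10101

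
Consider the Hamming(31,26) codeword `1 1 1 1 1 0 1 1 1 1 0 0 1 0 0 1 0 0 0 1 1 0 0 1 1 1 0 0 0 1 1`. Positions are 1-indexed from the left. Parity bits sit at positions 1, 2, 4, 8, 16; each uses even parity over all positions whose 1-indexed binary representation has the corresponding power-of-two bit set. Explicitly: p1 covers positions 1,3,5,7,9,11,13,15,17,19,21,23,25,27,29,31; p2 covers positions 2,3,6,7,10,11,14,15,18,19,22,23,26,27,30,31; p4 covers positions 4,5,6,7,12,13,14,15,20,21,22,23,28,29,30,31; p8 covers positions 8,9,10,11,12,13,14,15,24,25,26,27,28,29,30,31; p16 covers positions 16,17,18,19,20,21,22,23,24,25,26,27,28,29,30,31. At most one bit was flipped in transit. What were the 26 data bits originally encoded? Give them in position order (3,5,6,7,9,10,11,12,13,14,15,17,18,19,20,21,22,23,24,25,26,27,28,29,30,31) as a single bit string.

11011110100000110011100011

s1: b1⊕b3⊕b5⊕b7⊕b9⊕b11⊕b13⊕b15⊕b17⊕b19⊕b21⊕b23⊕b25⊕b27⊕b29⊕b31 = 1⊕1⊕1⊕1⊕1⊕0⊕1⊕0⊕0⊕0⊕1⊕0⊕1⊕0⊕0⊕1 = 1
s2: b2⊕b3⊕b6⊕b7⊕b10⊕b11⊕b14⊕b15⊕b18⊕b19⊕b22⊕b23⊕b26⊕b27⊕b30⊕b31 = 1⊕1⊕0⊕1⊕1⊕0⊕0⊕0⊕0⊕0⊕0⊕0⊕1⊕0⊕1⊕1 = 1
s4: b4⊕b5⊕b6⊕b7⊕b12⊕b13⊕b14⊕b15⊕b20⊕b21⊕b22⊕b23⊕b28⊕b29⊕b30⊕b31 = 1⊕1⊕0⊕1⊕0⊕1⊕0⊕0⊕1⊕1⊕0⊕0⊕0⊕0⊕1⊕1 = 0
s8: b8⊕b9⊕b10⊕b11⊕b12⊕b13⊕b14⊕b15⊕b24⊕b25⊕b26⊕b27⊕b28⊕b29⊕b30⊕b31 = 1⊕1⊕1⊕0⊕0⊕1⊕0⊕0⊕1⊕1⊕1⊕0⊕0⊕0⊕1⊕1 = 1
s16: b16⊕b17⊕b18⊕b19⊕b20⊕b21⊕b22⊕b23⊕b24⊕b25⊕b26⊕b27⊕b28⊕b29⊕b30⊕b31 = 1⊕0⊕0⊕0⊕1⊕1⊕0⊕0⊕1⊕1⊕1⊕0⊕0⊕0⊕1⊕1 = 0
Syndrome (s16...s1) = 01011 → position 11.
Flip bit 11: corrected codeword = 1111101111101001000110011100011
Data bits at positions 3,5,6,7,9,10,11,12,13,14,15,17,18,19,20,21,22,23,24,25,26,27,28,29,30,31: 11011110100000110011100011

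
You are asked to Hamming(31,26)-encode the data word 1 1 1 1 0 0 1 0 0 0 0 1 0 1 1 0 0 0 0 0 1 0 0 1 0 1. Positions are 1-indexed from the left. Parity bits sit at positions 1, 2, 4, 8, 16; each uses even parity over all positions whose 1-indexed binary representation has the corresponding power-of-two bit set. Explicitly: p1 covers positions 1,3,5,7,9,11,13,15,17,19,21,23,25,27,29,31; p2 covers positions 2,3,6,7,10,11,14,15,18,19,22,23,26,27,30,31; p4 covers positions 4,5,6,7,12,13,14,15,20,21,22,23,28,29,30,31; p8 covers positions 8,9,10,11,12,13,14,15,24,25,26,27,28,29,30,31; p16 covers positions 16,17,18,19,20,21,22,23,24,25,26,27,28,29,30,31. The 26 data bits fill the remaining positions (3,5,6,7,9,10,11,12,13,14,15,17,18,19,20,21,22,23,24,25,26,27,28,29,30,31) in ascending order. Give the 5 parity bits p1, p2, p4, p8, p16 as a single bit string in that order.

01000

Place data bits at non-power-of-two positions: b3=1, b5=1, b6=1, b7=1, b9=0, b10=0, b11=1, b12=0, b13=0, b14=0, b15=0, b17=1, b18=0, b19=1, b20=1, b21=0, b22=0, b23=0, b24=0, b25=0, b26=1, b27=0, b28=0, b29=1, b30=0, b31=1.
p1 = XOR of data positions {3,5,7,9,11,13,15,17,19,21,23,25,27,29,31} = 1⊕1⊕1⊕0⊕1⊕0⊕0⊕1⊕1⊕0⊕0⊕0⊕0⊕1⊕1 = 0
p2 = XOR of data positions {3,6,7,10,11,14,15,18,19,22,23,26,27,30,31} = 1⊕1⊕1⊕0⊕1⊕0⊕0⊕0⊕1⊕0⊕0⊕1⊕0⊕0⊕1 = 1
p4 = XOR of data positions {5,6,7,12,13,14,15,20,21,22,23,28,29,30,31} = 1⊕1⊕1⊕0⊕0⊕0⊕0⊕1⊕0⊕0⊕0⊕0⊕1⊕0⊕1 = 0
p8 = XOR of data positions {9,10,11,12,13,14,15,24,25,26,27,28,29,30,31} = 0⊕0⊕1⊕0⊕0⊕0⊕0⊕0⊕0⊕1⊕0⊕0⊕1⊕0⊕1 = 0
p16 = XOR of data positions {17,18,19,20,21,22,23,24,25,26,27,28,29,30,31} = 1⊕0⊕1⊕1⊕0⊕0⊕0⊕0⊕0⊕1⊕0⊕0⊕1⊕0⊕1 = 0
Parity bits p1,p2,p4,p8,p16 = 01000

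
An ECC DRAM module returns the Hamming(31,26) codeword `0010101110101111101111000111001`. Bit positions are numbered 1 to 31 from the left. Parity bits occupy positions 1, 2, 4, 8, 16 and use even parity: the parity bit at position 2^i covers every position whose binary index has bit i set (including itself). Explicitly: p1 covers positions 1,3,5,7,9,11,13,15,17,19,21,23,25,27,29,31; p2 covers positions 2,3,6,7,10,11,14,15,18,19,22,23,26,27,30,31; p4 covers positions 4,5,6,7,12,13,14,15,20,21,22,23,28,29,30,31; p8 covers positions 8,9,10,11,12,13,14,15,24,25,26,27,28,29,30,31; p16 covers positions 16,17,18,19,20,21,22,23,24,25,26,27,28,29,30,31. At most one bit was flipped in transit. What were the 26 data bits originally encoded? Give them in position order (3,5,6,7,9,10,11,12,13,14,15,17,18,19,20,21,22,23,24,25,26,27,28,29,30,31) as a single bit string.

11011010111101111000111001

s1: b1⊕b3⊕b5⊕b7⊕b9⊕b11⊕b13⊕b15⊕b17⊕b19⊕b21⊕b23⊕b25⊕b27⊕b29⊕b31 = 0⊕1⊕1⊕1⊕1⊕1⊕1⊕1⊕1⊕1⊕1⊕0⊕0⊕1⊕0⊕1 = 0
s2: b2⊕b3⊕b6⊕b7⊕b10⊕b11⊕b14⊕b15⊕b18⊕b19⊕b22⊕b23⊕b26⊕b27⊕b30⊕b31 = 0⊕1⊕0⊕1⊕0⊕1⊕1⊕1⊕0⊕1⊕1⊕0⊕1⊕1⊕0⊕1 = 0
s4: b4⊕b5⊕b6⊕b7⊕b12⊕b13⊕b14⊕b15⊕b20⊕b21⊕b22⊕b23⊕b28⊕b29⊕b30⊕b31 = 0⊕1⊕0⊕1⊕0⊕1⊕1⊕1⊕1⊕1⊕1⊕0⊕1⊕0⊕0⊕1 = 0
s8: b8⊕b9⊕b10⊕b11⊕b12⊕b13⊕b14⊕b15⊕b24⊕b25⊕b26⊕b27⊕b28⊕b29⊕b30⊕b31 = 1⊕1⊕0⊕1⊕0⊕1⊕1⊕1⊕0⊕0⊕1⊕1⊕1⊕0⊕0⊕1 = 0
s16: b16⊕b17⊕b18⊕b19⊕b20⊕b21⊕b22⊕b23⊕b24⊕b25⊕b26⊕b27⊕b28⊕b29⊕b30⊕b31 = 1⊕1⊕0⊕1⊕1⊕1⊕1⊕0⊕0⊕0⊕1⊕1⊕1⊕0⊕0⊕1 = 0
Syndrome (s16...s1) = 00000 → position 0 (no error).
No correction needed.
Data bits at positions 3,5,6,7,9,10,11,12,13,14,15,17,18,19,20,21,22,23,24,25,26,27,28,29,30,31: 11011010111101111000111001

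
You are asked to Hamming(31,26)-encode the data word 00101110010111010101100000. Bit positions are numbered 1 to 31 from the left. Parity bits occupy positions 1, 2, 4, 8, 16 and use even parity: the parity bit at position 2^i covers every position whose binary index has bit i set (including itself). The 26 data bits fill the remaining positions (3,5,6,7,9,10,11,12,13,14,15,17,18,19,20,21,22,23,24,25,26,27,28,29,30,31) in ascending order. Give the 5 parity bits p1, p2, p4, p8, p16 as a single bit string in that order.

Place data bits at non-power-of-two positions: b3=0, b5=0, b6=1, b7=0, b9=1, b10=1, b11=1, b12=0, b13=0, b14=1, b15=0, b17=1, b18=1, b19=1, b20=0, b21=1, b22=0, b23=1, b24=0, b25=1, b26=1, b27=0, b28=0, b29=0, b30=0, b31=0.
p1 = XOR of data positions {3,5,7,9,11,13,15,17,19,21,23,25,27,29,31} = 0⊕0⊕0⊕1⊕1⊕0⊕0⊕1⊕1⊕1⊕1⊕1⊕0⊕0⊕0 = 1
p2 = XOR of data positions {3,6,7,10,11,14,15,18,19,22,23,26,27,30,31} = 0⊕1⊕0⊕1⊕1⊕1⊕0⊕1⊕1⊕0⊕1⊕1⊕0⊕0⊕0 = 0
p4 = XOR of data positions {5,6,7,12,13,14,15,20,21,22,23,28,29,30,31} = 0⊕1⊕0⊕0⊕0⊕1⊕0⊕0⊕1⊕0⊕1⊕0⊕0⊕0⊕0 = 0
p8 = XOR of data positions {9,10,11,12,13,14,15,24,25,26,27,28,29,30,31} = 1⊕1⊕1⊕0⊕0⊕1⊕0⊕0⊕1⊕1⊕0⊕0⊕0⊕0⊕0 = 0
p16 = XOR of data positions {17,18,19,20,21,22,23,24,25,26,27,28,29,30,31} = 1⊕1⊕1⊕0⊕1⊕0⊕1⊕0⊕1⊕1⊕0⊕0⊕0⊕0⊕0 = 1
Parity bits p1,p2,p4,p8,p16 = 10001

10001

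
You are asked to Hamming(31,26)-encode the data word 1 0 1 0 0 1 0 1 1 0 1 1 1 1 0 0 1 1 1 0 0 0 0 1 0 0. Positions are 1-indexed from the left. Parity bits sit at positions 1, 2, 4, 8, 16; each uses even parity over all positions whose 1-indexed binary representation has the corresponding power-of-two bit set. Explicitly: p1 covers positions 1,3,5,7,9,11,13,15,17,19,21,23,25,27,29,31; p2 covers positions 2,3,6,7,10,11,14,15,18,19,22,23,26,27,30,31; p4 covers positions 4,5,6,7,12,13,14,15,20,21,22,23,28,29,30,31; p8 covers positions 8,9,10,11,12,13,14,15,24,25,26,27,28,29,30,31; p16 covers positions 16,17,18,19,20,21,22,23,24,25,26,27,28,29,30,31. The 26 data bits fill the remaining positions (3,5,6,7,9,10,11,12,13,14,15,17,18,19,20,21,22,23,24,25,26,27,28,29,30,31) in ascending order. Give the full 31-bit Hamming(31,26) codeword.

1011010001011011111001110000100

Place data bits at non-power-of-two positions: b3=1, b5=0, b6=1, b7=0, b9=0, b10=1, b11=0, b12=1, b13=1, b14=0, b15=1, b17=1, b18=1, b19=1, b20=0, b21=0, b22=1, b23=1, b24=1, b25=0, b26=0, b27=0, b28=0, b29=1, b30=0, b31=0.
p1 = XOR of data positions {3,5,7,9,11,13,15,17,19,21,23,25,27,29,31} = 1⊕0⊕0⊕0⊕0⊕1⊕1⊕1⊕1⊕0⊕1⊕0⊕0⊕1⊕0 = 1
p2 = XOR of data positions {3,6,7,10,11,14,15,18,19,22,23,26,27,30,31} = 1⊕1⊕0⊕1⊕0⊕0⊕1⊕1⊕1⊕1⊕1⊕0⊕0⊕0⊕0 = 0
p4 = XOR of data positions {5,6,7,12,13,14,15,20,21,22,23,28,29,30,31} = 0⊕1⊕0⊕1⊕1⊕0⊕1⊕0⊕0⊕1⊕1⊕0⊕1⊕0⊕0 = 1
p8 = XOR of data positions {9,10,11,12,13,14,15,24,25,26,27,28,29,30,31} = 0⊕1⊕0⊕1⊕1⊕0⊕1⊕1⊕0⊕0⊕0⊕0⊕1⊕0⊕0 = 0
p16 = XOR of data positions {17,18,19,20,21,22,23,24,25,26,27,28,29,30,31} = 1⊕1⊕1⊕0⊕0⊕1⊕1⊕1⊕0⊕0⊕0⊕0⊕1⊕0⊕0 = 1
Codeword b1..b31 = 1011010001011011111001110000100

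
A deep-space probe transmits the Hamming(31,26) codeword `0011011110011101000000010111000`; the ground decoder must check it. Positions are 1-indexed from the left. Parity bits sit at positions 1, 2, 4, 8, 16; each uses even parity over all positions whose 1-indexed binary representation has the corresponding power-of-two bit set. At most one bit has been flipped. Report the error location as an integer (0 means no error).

s1: b1⊕b3⊕b5⊕b7⊕b9⊕b11⊕b13⊕b15⊕b17⊕b19⊕b21⊕b23⊕b25⊕b27⊕b29⊕b31 = 0⊕1⊕0⊕1⊕1⊕0⊕1⊕0⊕0⊕0⊕0⊕0⊕0⊕1⊕0⊕0 = 1
s2: b2⊕b3⊕b6⊕b7⊕b10⊕b11⊕b14⊕b15⊕b18⊕b19⊕b22⊕b23⊕b26⊕b27⊕b30⊕b31 = 0⊕1⊕1⊕1⊕0⊕0⊕1⊕0⊕0⊕0⊕0⊕0⊕1⊕1⊕0⊕0 = 0
s4: b4⊕b5⊕b6⊕b7⊕b12⊕b13⊕b14⊕b15⊕b20⊕b21⊕b22⊕b23⊕b28⊕b29⊕b30⊕b31 = 1⊕0⊕1⊕1⊕1⊕1⊕1⊕0⊕0⊕0⊕0⊕0⊕1⊕0⊕0⊕0 = 1
s8: b8⊕b9⊕b10⊕b11⊕b12⊕b13⊕b14⊕b15⊕b24⊕b25⊕b26⊕b27⊕b28⊕b29⊕b30⊕b31 = 1⊕1⊕0⊕0⊕1⊕1⊕1⊕0⊕1⊕0⊕1⊕1⊕1⊕0⊕0⊕0 = 1
s16: b16⊕b17⊕b18⊕b19⊕b20⊕b21⊕b22⊕b23⊕b24⊕b25⊕b26⊕b27⊕b28⊕b29⊕b30⊕b31 = 1⊕0⊕0⊕0⊕0⊕0⊕0⊕0⊕1⊕0⊕1⊕1⊕1⊕0⊕0⊕0 = 1
Syndrome (s16...s1) = 11101 → position 29.

29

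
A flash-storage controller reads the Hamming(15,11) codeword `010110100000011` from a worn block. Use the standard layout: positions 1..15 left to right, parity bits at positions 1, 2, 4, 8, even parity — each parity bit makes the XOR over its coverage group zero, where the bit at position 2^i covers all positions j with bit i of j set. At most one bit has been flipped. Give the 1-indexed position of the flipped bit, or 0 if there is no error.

5

s1: b1⊕b3⊕b5⊕b7⊕b9⊕b11⊕b13⊕b15 = 0⊕0⊕1⊕1⊕0⊕0⊕0⊕1 = 1
s2: b2⊕b3⊕b6⊕b7⊕b10⊕b11⊕b14⊕b15 = 1⊕0⊕0⊕1⊕0⊕0⊕1⊕1 = 0
s4: b4⊕b5⊕b6⊕b7⊕b12⊕b13⊕b14⊕b15 = 1⊕1⊕0⊕1⊕0⊕0⊕1⊕1 = 1
s8: b8⊕b9⊕b10⊕b11⊕b12⊕b13⊕b14⊕b15 = 0⊕0⊕0⊕0⊕0⊕0⊕1⊕1 = 0
Syndrome (s8...s1) = 0101 → position 5.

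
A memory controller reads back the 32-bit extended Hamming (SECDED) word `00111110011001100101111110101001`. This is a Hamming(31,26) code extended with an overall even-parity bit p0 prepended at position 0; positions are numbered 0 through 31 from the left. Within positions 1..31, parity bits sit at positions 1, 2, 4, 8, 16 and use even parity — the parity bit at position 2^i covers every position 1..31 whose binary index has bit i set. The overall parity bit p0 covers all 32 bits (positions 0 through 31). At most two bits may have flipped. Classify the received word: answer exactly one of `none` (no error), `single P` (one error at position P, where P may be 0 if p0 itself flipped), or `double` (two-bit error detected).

single 5

s1: b1⊕b3⊕b5⊕b7⊕b9⊕b11⊕b13⊕b15⊕b17⊕b19⊕b21⊕b23⊕b25⊕b27⊕b29⊕b31 = 0⊕1⊕1⊕0⊕1⊕0⊕1⊕0⊕1⊕1⊕1⊕1⊕0⊕0⊕0⊕1 = 1
s2: b2⊕b3⊕b6⊕b7⊕b10⊕b11⊕b14⊕b15⊕b18⊕b19⊕b22⊕b23⊕b26⊕b27⊕b30⊕b31 = 1⊕1⊕1⊕0⊕1⊕0⊕1⊕0⊕0⊕1⊕1⊕1⊕1⊕0⊕0⊕1 = 0
s4: b4⊕b5⊕b6⊕b7⊕b12⊕b13⊕b14⊕b15⊕b20⊕b21⊕b22⊕b23⊕b28⊕b29⊕b30⊕b31 = 1⊕1⊕1⊕0⊕0⊕1⊕1⊕0⊕1⊕1⊕1⊕1⊕1⊕0⊕0⊕1 = 1
s8: b8⊕b9⊕b10⊕b11⊕b12⊕b13⊕b14⊕b15⊕b24⊕b25⊕b26⊕b27⊕b28⊕b29⊕b30⊕b31 = 0⊕1⊕1⊕0⊕0⊕1⊕1⊕0⊕1⊕0⊕1⊕0⊕1⊕0⊕0⊕1 = 0
s16: b16⊕b17⊕b18⊕b19⊕b20⊕b21⊕b22⊕b23⊕b24⊕b25⊕b26⊕b27⊕b28⊕b29⊕b30⊕b31 = 0⊕1⊕0⊕1⊕1⊕1⊕1⊕1⊕1⊕0⊕1⊕0⊕1⊕0⊕0⊕1 = 0
Syndrome (s16...s1) = 00101 → position 5.
Overall parity (XOR of all 32 bits, including p0): 0⊕0⊕1⊕1⊕1⊕1⊕1⊕0⊕0⊕1⊕1⊕0⊕0⊕1⊕1⊕0⊕0⊕1⊕0⊕1⊕1⊕1⊕1⊕1⊕1⊕0⊕1⊕0⊕1⊕0⊕0⊕1 = 1
Overall=1, syndrome position=5 → single-bit error at position 5.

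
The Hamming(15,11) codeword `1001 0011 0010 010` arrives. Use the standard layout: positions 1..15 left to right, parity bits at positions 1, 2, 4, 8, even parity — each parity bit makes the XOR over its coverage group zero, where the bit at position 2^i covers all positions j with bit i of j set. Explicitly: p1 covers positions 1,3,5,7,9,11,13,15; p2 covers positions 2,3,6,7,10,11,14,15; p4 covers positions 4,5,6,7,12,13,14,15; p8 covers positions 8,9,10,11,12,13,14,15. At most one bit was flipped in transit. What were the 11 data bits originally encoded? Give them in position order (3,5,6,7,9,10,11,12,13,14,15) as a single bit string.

s1: b1⊕b3⊕b5⊕b7⊕b9⊕b11⊕b13⊕b15 = 1⊕0⊕0⊕1⊕0⊕1⊕0⊕0 = 1
s2: b2⊕b3⊕b6⊕b7⊕b10⊕b11⊕b14⊕b15 = 0⊕0⊕0⊕1⊕0⊕1⊕1⊕0 = 1
s4: b4⊕b5⊕b6⊕b7⊕b12⊕b13⊕b14⊕b15 = 1⊕0⊕0⊕1⊕0⊕0⊕1⊕0 = 1
s8: b8⊕b9⊕b10⊕b11⊕b12⊕b13⊕b14⊕b15 = 1⊕0⊕0⊕1⊕0⊕0⊕1⊕0 = 1
Syndrome (s8...s1) = 1111 → position 15.
Flip bit 15: corrected codeword = 100100110010011
Data bits at positions 3,5,6,7,9,10,11,12,13,14,15: 00010010011

00010010011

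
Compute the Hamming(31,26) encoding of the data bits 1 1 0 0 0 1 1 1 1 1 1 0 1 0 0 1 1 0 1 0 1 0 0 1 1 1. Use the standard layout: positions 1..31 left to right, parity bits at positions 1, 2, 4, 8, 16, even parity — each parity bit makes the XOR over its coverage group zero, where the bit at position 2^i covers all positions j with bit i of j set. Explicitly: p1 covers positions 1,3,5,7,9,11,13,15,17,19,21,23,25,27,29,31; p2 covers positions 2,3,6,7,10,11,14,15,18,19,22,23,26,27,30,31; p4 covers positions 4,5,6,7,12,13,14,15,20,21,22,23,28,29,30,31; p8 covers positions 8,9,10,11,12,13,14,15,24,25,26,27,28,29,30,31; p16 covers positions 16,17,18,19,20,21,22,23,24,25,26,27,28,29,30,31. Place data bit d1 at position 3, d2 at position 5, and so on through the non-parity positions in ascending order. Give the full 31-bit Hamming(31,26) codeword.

0010100101111110010011010100111

Place data bits at non-power-of-two positions: b3=1, b5=1, b6=0, b7=0, b9=0, b10=1, b11=1, b12=1, b13=1, b14=1, b15=1, b17=0, b18=1, b19=0, b20=0, b21=1, b22=1, b23=0, b24=1, b25=0, b26=1, b27=0, b28=0, b29=1, b30=1, b31=1.
p1 = XOR of data positions {3,5,7,9,11,13,15,17,19,21,23,25,27,29,31} = 1⊕1⊕0⊕0⊕1⊕1⊕1⊕0⊕0⊕1⊕0⊕0⊕0⊕1⊕1 = 0
p2 = XOR of data positions {3,6,7,10,11,14,15,18,19,22,23,26,27,30,31} = 1⊕0⊕0⊕1⊕1⊕1⊕1⊕1⊕0⊕1⊕0⊕1⊕0⊕1⊕1 = 0
p4 = XOR of data positions {5,6,7,12,13,14,15,20,21,22,23,28,29,30,31} = 1⊕0⊕0⊕1⊕1⊕1⊕1⊕0⊕1⊕1⊕0⊕0⊕1⊕1⊕1 = 0
p8 = XOR of data positions {9,10,11,12,13,14,15,24,25,26,27,28,29,30,31} = 0⊕1⊕1⊕1⊕1⊕1⊕1⊕1⊕0⊕1⊕0⊕0⊕1⊕1⊕1 = 1
p16 = XOR of data positions {17,18,19,20,21,22,23,24,25,26,27,28,29,30,31} = 0⊕1⊕0⊕0⊕1⊕1⊕0⊕1⊕0⊕1⊕0⊕0⊕1⊕1⊕1 = 0
Codeword b1..b31 = 0010100101111110010011010100111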